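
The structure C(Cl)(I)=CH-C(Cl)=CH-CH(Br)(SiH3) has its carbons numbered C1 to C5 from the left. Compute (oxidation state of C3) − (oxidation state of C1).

-1

C3: 3C, 1Cl → 0 + 1 = +1
C1: 2C, 1Cl, 1I → 0 + 1 + 1 = +2
Difference: +1 − (+2) = -1.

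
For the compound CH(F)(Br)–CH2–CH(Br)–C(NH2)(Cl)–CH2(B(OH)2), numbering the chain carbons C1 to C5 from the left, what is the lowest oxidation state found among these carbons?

Tallying each carbon's bonds:
C1: 1C, 1H, 1F, 1Br → 0 − 1 + 1 + 1 = +1
C2: 2C, 2H → 0 − 2 = -2
C3: 2C, 1H, 1Br → 0 − 1 + 1 = 0
C4: 2C, 1N, 1Cl → 0 + 1 + 1 = +2
C5: 1C, 2H, 1B → 0 − 2 − 1 = -3
The lowest value is -3.

-3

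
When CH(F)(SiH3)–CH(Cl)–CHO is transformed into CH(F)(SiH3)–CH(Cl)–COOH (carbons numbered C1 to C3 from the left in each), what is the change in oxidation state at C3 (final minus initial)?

+2

Before: C3 has 1 bond to C, 1 bond to H, 2 bonds to O → oxidation state +1.
After: C3 has 1 bond to C, 3 bonds to O → oxidation state +3.
Δ = +3 − (+1) = +2, so this is an oxidation at C3.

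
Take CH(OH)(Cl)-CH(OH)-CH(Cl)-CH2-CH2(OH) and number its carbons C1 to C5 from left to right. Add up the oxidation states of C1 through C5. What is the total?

Tallying each carbon's bonds:
C1: 1C, 1H, 1O, 1Cl → 0 − 1 + 1 + 1 = +1
C2: 2C, 1H, 1O → 0 − 1 + 1 = 0
C3: 2C, 1H, 1Cl → 0 − 1 + 1 = 0
C4: 2C, 2H → 0 − 2 = -2
C5: 1C, 2H, 1O → 0 − 2 + 1 = -1
Sum = +1 + 0 + 0 − 2 − 1 = -2.

-2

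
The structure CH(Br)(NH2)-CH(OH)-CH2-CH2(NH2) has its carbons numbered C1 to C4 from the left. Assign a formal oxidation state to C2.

0

C2 has one bond to C (0), one bond to C (0), one bond to O (+1), one bond to H (-1).
Oxidation state = 0 + 0 + 1 − 1 = 0.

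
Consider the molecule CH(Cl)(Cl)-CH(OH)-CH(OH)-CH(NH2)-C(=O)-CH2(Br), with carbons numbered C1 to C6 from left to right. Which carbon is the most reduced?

C6

Bonds to more-electronegative neighbours contribute +1 each, bonds to H or metals contribute −1 each, and C–C bonds contribute 0. Tallying each carbon:
C1: 1C, 1H, 2Cl → 0 − 1 + 2 = +1
C2: 2C, 1H, 1O → 0 − 1 + 1 = 0
C3: 2C, 1H, 1O → 0 − 1 + 1 = 0
C4: 2C, 1H, 1N → 0 − 1 + 1 = 0
C5: 2C, 2O → 0 + 2 = +2
C6: 1C, 2H, 1Br → 0 − 2 + 1 = -1
The most reduced carbon is C6 at -1.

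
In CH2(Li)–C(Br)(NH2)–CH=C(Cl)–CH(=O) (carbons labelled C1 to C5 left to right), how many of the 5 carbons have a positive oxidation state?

3

Tallying each carbon's bonds:
C1: 1C, 2H, 1Li → 0 − 2 − 1 = -3
C2: 2C, 1N, 1Br → 0 + 1 + 1 = +2
C3: 3C, 1H → 0 − 1 = -1
C4: 3C, 1Cl → 0 + 1 = +1
C5: 1C, 1H, 2O → 0 − 1 + 2 = +1
3 carbons (C2, C4, C5) meet the condition.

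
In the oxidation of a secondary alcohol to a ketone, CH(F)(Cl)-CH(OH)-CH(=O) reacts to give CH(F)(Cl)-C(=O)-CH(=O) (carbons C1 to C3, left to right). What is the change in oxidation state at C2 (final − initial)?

+2

Before: C2 has 2 bonds to C, 1 bond to H, 1 bond to O → oxidation state 0.
After: C2 has 2 bonds to C, 2 bonds to O → oxidation state +2.
Δ = +2 − (0) = +2, so this is an oxidation at C2.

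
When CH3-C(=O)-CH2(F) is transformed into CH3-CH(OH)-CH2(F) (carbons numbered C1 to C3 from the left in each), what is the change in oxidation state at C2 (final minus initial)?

Before: C2 has 2 bonds to C, 2 bonds to O → oxidation state +2.
After: C2 has 2 bonds to C, 1 bond to H, 1 bond to O → oxidation state 0.
Δ = 0 − (+2) = -2, so this is a reduction at C2.

-2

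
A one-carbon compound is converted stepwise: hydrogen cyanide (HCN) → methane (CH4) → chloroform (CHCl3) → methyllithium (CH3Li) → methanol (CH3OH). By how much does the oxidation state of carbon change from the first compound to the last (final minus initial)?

-4

Carbon oxidation states along the series — hydrogen cyanide: +2, methane: -4, chloroform: +2, methyllithium: -4, methanol: -2.
Net change = -2 − (+2) = -4.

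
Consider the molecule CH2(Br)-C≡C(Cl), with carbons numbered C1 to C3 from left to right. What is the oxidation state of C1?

-1

Assign +1 per bond to O/N/halogen, −1 per bond to H or an electropositive element, and 0 per bond to carbon.
C1 has one bond to C (0), one bond to Br (+1), one bond to H (-1), one bond to H (-1).
Oxidation state = 0 + 1 − 1 − 1 = -1.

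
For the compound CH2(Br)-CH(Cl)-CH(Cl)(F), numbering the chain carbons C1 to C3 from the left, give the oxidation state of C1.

-1

C1 has one bond to C (0), one bond to H (-1), one bond to H (-1), one bond to Br (+1).
Oxidation state = 0 − 1 − 1 + 1 = -1.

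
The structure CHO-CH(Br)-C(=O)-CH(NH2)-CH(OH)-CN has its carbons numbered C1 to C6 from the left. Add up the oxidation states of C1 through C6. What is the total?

+6

Assign +1 per bond to O/N/halogen, −1 per bond to H or an electropositive element, and 0 per bond to carbon. Tallying each carbon:
C1: 1C, 1H, 2O → 0 − 1 + 2 = +1
C2: 2C, 1H, 1Br → 0 − 1 + 1 = 0
C3: 2C, 2O → 0 + 2 = +2
C4: 2C, 1H, 1N → 0 − 1 + 1 = 0
C5: 2C, 1H, 1O → 0 − 1 + 1 = 0
C6: 1C, 3N → 0 + 3 = +3
Sum = +1 + 0 + 2 + 0 + 0 + 3 = +6.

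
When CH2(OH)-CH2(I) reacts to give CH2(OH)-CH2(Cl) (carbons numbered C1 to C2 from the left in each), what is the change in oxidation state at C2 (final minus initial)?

Before: C2 has 1 bond to C, 2 bonds to H, 1 bond to I → oxidation state -1.
After: C2 has 1 bond to C, 2 bonds to H, 1 bond to Cl → oxidation state -1.
Δ = -1 − (-1) = 0, so no net redox change at C2.

0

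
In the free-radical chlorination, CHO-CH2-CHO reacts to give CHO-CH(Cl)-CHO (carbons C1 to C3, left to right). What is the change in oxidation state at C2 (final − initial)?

+2

Before: C2 has 2 bonds to C, 2 bonds to H → oxidation state -2.
After: C2 has 2 bonds to C, 1 bond to H, 1 bond to Cl → oxidation state 0.
Δ = 0 − (-2) = +2, so this is an oxidation at C2.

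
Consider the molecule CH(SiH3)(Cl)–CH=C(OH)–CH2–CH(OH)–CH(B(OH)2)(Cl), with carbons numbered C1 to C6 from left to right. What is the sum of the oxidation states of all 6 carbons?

Bonds to more-electronegative neighbours contribute +1 each, bonds to H or metals contribute −1 each, and C–C bonds contribute 0. Tallying each carbon:
C1: 1C, 1H, 1Cl, 1Si → 0 − 1 + 1 − 1 = -1
C2: 3C, 1H → 0 − 1 = -1
C3: 3C, 1O → 0 + 1 = +1
C4: 2C, 2H → 0 − 2 = -2
C5: 2C, 1H, 1O → 0 − 1 + 1 = 0
C6: 1C, 1H, 1Cl, 1B → 0 − 1 + 1 − 1 = -1
Sum = -1 − 1 + 1 − 2 + 0 − 1 = -4.

-4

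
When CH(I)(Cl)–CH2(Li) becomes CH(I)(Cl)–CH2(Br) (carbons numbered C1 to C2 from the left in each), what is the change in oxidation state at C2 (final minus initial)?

Before: C2 has 1 bond to C, 2 bonds to H, 1 bond to Li → oxidation state -3.
After: C2 has 1 bond to C, 2 bonds to H, 1 bond to Br → oxidation state -1.
Δ = -1 − (-3) = +2, so this is an oxidation at C2.

+2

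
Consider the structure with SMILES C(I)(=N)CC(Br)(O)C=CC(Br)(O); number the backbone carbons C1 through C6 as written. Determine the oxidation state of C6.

C6 has one bond to C (0), one bond to H (-1), one bond to Br (+1), one bond to O (+1).
Oxidation state = 0 − 1 + 1 + 1 = +1.

+1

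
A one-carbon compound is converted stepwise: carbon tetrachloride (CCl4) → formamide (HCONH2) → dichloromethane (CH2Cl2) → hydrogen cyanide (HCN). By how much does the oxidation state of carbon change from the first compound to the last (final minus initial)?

-2

Carbon oxidation states along the series — carbon tetrachloride: +4, formamide: +2, dichloromethane: 0, hydrogen cyanide: +2.
Net change = +2 − (+4) = -2.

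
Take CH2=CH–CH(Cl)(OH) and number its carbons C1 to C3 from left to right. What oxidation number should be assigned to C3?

C3 has one bond to C (0), one bond to Cl (+1), one bond to H (-1), one bond to O (+1).
Oxidation state = 0 + 1 − 1 + 1 = +1.

+1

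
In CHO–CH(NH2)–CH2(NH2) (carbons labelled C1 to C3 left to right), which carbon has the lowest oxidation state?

C3

Tallying each carbon's bonds:
C1: 1C, 1H, 2O → 0 − 1 + 2 = +1
C2: 2C, 1H, 1N → 0 − 1 + 1 = 0
C3: 1C, 2H, 1N → 0 − 2 + 1 = -1
The most reduced carbon is C3 at -1.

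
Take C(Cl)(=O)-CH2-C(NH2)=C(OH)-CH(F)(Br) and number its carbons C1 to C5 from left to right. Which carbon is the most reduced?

C2

Assign +1 per bond to O/N/halogen, −1 per bond to H or an electropositive element, and 0 per bond to carbon. Tallying each carbon:
C1: 1C, 2O, 1Cl → 0 + 2 + 1 = +3
C2: 2C, 2H → 0 − 2 = -2
C3: 3C, 1N → 0 + 1 = +1
C4: 3C, 1O → 0 + 1 = +1
C5: 1C, 1H, 1F, 1Br → 0 − 1 + 1 + 1 = +1
The most reduced carbon is C2 at -2.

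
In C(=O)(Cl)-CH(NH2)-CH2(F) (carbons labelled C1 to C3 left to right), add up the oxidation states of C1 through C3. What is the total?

+2

Tallying each carbon's bonds:
C1: 1C, 2O, 1Cl → 0 + 2 + 1 = +3
C2: 2C, 1H, 1N → 0 − 1 + 1 = 0
C3: 1C, 2H, 1F → 0 − 2 + 1 = -1
Sum = +3 + 0 − 1 = +2.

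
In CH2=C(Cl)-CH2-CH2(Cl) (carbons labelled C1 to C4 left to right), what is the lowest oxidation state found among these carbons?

-2

Count +1 for every bond to an atom more electronegative than carbon and −1 for every bond to one less electronegative; C–C bonds are 0. Tallying each carbon:
C1: 2C, 2H → 0 − 2 = -2
C2: 3C, 1Cl → 0 + 1 = +1
C3: 2C, 2H → 0 − 2 = -2
C4: 1C, 2H, 1Cl → 0 − 2 + 1 = -1
The lowest value is -2.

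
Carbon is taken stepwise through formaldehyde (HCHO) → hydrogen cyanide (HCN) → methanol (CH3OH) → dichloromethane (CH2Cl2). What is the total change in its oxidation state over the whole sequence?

Carbon oxidation states along the series — formaldehyde: 0, hydrogen cyanide: +2, methanol: -2, dichloromethane: 0.
Net change = 0 − (0) = 0.

0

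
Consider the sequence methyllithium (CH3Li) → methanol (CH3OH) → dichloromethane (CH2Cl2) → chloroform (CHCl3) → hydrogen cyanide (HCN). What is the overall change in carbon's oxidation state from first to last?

+6

Carbon oxidation states along the series — methyllithium: -4, methanol: -2, dichloromethane: 0, chloroform: +2, hydrogen cyanide: +2.
Net change = +2 − (-4) = +6.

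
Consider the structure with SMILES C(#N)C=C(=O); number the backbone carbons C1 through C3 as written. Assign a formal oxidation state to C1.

Bonds to more-electronegative neighbours contribute +1 each, bonds to H or metals contribute −1 each, and C–C bonds contribute 0.
C1 has one bond to C (0), a triple bond to N (3×+1 = +3).
Oxidation state = 0 + 3 = +3.

+3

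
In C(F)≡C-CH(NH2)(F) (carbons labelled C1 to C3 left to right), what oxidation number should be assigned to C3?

Assign +1 per bond to O/N/halogen, −1 per bond to H or an electropositive element, and 0 per bond to carbon.
C3 has one bond to C (0), one bond to N (+1), one bond to H (-1), one bond to F (+1).
Oxidation state = 0 + 1 − 1 + 1 = +1.

+1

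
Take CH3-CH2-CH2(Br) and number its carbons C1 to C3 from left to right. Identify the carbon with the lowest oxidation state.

C1

Count +1 for every bond to an atom more electronegative than carbon and −1 for every bond to one less electronegative; C–C bonds are 0. Tallying each carbon:
C1: 1C, 3H → 0 − 3 = -3
C2: 2C, 2H → 0 − 2 = -2
C3: 1C, 2H, 1Br → 0 − 2 + 1 = -1
The most reduced carbon is C1 at -3.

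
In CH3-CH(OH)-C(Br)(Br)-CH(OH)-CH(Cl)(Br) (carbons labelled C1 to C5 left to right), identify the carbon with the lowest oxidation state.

Each bond to a more electronegative atom (O, N, halogen) counts +1, each bond to a less electronegative atom (H, metal, B, Si) counts −1, and each C–C bond counts 0. Tallying each carbon:
C1: 1C, 3H → 0 − 3 = -3
C2: 2C, 1H, 1O → 0 − 1 + 1 = 0
C3: 2C, 2Br → 0 + 2 = +2
C4: 2C, 1H, 1O → 0 − 1 + 1 = 0
C5: 1C, 1H, 1Cl, 1Br → 0 − 1 + 1 + 1 = +1
The most reduced carbon is C1 at -3.

C1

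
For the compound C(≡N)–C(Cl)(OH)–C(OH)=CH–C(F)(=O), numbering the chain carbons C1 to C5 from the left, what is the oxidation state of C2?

C2 has one bond to C (0), one bond to C (0), one bond to Cl (+1), one bond to O (+1).
Oxidation state = 0 + 0 + 1 + 1 = +2.

+2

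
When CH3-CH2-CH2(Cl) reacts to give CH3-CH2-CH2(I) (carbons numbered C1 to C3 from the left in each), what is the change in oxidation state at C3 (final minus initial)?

0

Before: C3 has 1 bond to C, 2 bonds to H, 1 bond to Cl → oxidation state -1.
After: C3 has 1 bond to C, 2 bonds to H, 1 bond to I → oxidation state -1.
Δ = -1 − (-1) = 0, so no net redox change at C3.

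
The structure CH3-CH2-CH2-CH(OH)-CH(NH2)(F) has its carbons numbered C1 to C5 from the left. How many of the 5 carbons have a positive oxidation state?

Each bond to a more electronegative atom (O, N, halogen) counts +1, each bond to a less electronegative atom (H, metal, B, Si) counts −1, and each C–C bond counts 0. Tallying each carbon:
C1: 1C, 3H → 0 − 3 = -3
C2: 2C, 2H → 0 − 2 = -2
C3: 2C, 2H → 0 − 2 = -2
C4: 2C, 1H, 1O → 0 − 1 + 1 = 0
C5: 1C, 1H, 1N, 1F → 0 − 1 + 1 + 1 = +1
1 carbon (C5) meets the condition.

1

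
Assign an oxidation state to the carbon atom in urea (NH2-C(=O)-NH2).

The carbon has one bond to N (+1), a double bond to O (2×+1 = +2), one bond to N (+1).
Oxidation state = +1 + 2 + 1 = +4.

+4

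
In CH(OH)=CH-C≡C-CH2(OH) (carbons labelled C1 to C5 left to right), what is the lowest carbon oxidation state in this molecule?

Tallying each carbon's bonds:
C1: 2C, 1H, 1O → 0 − 1 + 1 = 0
C2: 3C, 1H → 0 − 1 = -1
C3: 4C → 0 = 0
C4: 4C → 0 = 0
C5: 1C, 2H, 1O → 0 − 2 + 1 = -1
The lowest value is -1.

-1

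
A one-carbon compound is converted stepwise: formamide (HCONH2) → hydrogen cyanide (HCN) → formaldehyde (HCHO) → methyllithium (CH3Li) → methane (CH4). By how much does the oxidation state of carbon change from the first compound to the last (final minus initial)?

Carbon oxidation states along the series — formamide: +2, hydrogen cyanide: +2, formaldehyde: 0, methyllithium: -4, methane: -4.
Net change = -4 − (+2) = -6.

-6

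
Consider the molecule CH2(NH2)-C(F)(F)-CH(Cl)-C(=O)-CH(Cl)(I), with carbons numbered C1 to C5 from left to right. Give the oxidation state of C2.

Bonds to more-electronegative neighbours contribute +1 each, bonds to H or metals contribute −1 each, and C–C bonds contribute 0.
C2 has one bond to C (0), one bond to C (0), one bond to F (+1), one bond to F (+1).
Oxidation state = 0 + 0 + 1 + 1 = +2.

+2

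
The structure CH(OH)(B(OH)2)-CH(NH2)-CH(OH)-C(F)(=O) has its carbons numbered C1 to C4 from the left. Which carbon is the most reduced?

C1

Tallying each carbon's bonds:
C1: 1C, 1H, 1O, 1B → 0 − 1 + 1 − 1 = -1
C2: 2C, 1H, 1N → 0 − 1 + 1 = 0
C3: 2C, 1H, 1O → 0 − 1 + 1 = 0
C4: 1C, 2O, 1F → 0 + 2 + 1 = +3
The most reduced carbon is C1 at -1.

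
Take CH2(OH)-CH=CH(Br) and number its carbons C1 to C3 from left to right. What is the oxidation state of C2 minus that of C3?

-1

C2: 3C, 1H → 0 − 1 = -1
C3: 2C, 1H, 1Br → 0 − 1 + 1 = 0
Difference: -1 − (0) = -1.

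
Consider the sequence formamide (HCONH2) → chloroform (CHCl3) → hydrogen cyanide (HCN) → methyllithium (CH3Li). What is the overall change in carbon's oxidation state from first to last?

-6

Carbon oxidation states along the series — formamide: +2, chloroform: +2, hydrogen cyanide: +2, methyllithium: -4.
Net change = -4 − (+2) = -6.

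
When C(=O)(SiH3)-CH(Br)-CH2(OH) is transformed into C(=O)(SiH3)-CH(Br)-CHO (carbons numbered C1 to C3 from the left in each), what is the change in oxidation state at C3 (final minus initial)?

Before: C3 has 1 bond to C, 2 bonds to H, 1 bond to O → oxidation state -1.
After: C3 has 1 bond to C, 1 bond to H, 2 bonds to O → oxidation state +1.
Δ = +1 − (-1) = +2, so this is an oxidation at C3.

+2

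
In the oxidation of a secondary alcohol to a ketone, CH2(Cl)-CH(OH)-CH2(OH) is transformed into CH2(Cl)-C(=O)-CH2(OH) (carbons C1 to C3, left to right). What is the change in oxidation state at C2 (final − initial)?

Before: C2 has 2 bonds to C, 1 bond to H, 1 bond to O → oxidation state 0.
After: C2 has 2 bonds to C, 2 bonds to O → oxidation state +2.
Δ = +2 − (0) = +2, so this is an oxidation at C2.

+2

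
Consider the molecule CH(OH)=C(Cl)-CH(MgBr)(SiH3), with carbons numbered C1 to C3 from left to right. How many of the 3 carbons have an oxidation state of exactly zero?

1

Tallying each carbon's bonds:
C1: 2C, 1H, 1O → 0 − 1 + 1 = 0
C2: 3C, 1Cl → 0 + 1 = +1
C3: 1C, 1H, 1Mg, 1Si → 0 − 1 − 1 − 1 = -3
1 carbon (C1) meets the condition.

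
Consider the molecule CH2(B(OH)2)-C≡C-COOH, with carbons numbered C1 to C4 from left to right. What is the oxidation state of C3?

0

C3 has a triple bond to C (3×0 = 0), one bond to C (0).
Oxidation state = 0 + 0 = 0.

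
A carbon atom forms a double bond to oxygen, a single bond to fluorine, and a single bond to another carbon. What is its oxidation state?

Bonds to more-electronegative neighbours contribute +1 each, bonds to H or metals contribute −1 each, and C–C bonds contribute 0.
The carbon has one bond to C (0), a double bond to O (2×+1 = +2), one bond to F (+1).
Oxidation state = 0 + 2 + 1 = +3.

+3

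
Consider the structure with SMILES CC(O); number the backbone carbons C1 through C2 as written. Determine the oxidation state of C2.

Assign +1 per bond to O/N/halogen, −1 per bond to H or an electropositive element, and 0 per bond to carbon.
C2 has one bond to C (0), one bond to H (-1), one bond to O (+1), one bond to H (-1).
Oxidation state = 0 − 1 + 1 − 1 = -1.

-1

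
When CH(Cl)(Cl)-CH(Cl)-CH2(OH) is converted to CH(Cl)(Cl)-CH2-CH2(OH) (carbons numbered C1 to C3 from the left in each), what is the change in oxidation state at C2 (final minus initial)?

-2

Before: C2 has 2 bonds to C, 1 bond to H, 1 bond to Cl → oxidation state 0.
After: C2 has 2 bonds to C, 2 bonds to H → oxidation state -2.
Δ = -2 − (0) = -2, so this is a reduction at C2.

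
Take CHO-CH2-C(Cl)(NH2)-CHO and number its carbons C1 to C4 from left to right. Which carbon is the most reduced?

Tallying each carbon's bonds:
C1: 1C, 1H, 2O → 0 − 1 + 2 = +1
C2: 2C, 2H → 0 − 2 = -2
C3: 2C, 1N, 1Cl → 0 + 1 + 1 = +2
C4: 1C, 1H, 2O → 0 − 1 + 2 = +1
The most reduced carbon is C2 at -2.

C2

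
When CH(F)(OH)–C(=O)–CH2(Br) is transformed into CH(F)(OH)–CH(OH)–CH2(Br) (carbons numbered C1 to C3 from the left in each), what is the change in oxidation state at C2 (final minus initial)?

Before: C2 has 2 bonds to C, 2 bonds to O → oxidation state +2.
After: C2 has 2 bonds to C, 1 bond to H, 1 bond to O → oxidation state 0.
Δ = 0 − (+2) = -2, so this is a reduction at C2.

-2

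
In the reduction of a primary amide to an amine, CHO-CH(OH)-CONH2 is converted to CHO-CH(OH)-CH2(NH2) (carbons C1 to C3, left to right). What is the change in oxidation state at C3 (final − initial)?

Before: C3 has 1 bond to C, 2 bonds to O, 1 bond to N → oxidation state +3.
After: C3 has 1 bond to C, 2 bonds to H, 1 bond to N → oxidation state -1.
Δ = -1 − (+3) = -4, so this is a reduction at C3.

-4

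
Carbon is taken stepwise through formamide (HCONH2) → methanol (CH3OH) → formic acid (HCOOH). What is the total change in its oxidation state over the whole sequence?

Carbon oxidation states along the series — formamide: +2, methanol: -2, formic acid: +2.
Net change = +2 − (+2) = 0.

0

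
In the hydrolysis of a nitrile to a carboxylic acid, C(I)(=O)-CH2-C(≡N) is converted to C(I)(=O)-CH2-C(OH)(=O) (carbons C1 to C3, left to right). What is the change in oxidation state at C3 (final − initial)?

Before: C3 has 1 bond to C, 3 bonds to N → oxidation state +3.
After: C3 has 1 bond to C, 3 bonds to O → oxidation state +3.
Δ = +3 − (+3) = 0, so no net redox change at C3.

0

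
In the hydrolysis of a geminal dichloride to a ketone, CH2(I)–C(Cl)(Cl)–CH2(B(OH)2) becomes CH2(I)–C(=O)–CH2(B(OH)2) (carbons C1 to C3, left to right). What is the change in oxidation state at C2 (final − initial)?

Before: C2 has 2 bonds to C, 2 bonds to Cl → oxidation state +2.
After: C2 has 2 bonds to C, 2 bonds to O → oxidation state +2.
Δ = +2 − (+2) = 0, so no net redox change at C2.

0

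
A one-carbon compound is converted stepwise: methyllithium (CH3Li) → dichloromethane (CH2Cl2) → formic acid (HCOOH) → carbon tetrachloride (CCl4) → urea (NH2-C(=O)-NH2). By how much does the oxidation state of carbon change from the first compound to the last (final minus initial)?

+8

Carbon oxidation states along the series — methyllithium: -4, dichloromethane: 0, formic acid: +2, carbon tetrachloride: +4, urea: +4.
Net change = +4 − (-4) = +8.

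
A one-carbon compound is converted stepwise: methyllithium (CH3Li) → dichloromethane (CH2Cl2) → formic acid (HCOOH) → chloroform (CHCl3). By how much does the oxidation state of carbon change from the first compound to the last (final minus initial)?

+6

Carbon oxidation states along the series — methyllithium: -4, dichloromethane: 0, formic acid: +2, chloroform: +2.
Net change = +2 − (-4) = +6.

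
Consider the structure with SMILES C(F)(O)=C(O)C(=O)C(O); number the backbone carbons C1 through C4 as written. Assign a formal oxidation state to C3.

Assign +1 per bond to O/N/halogen, −1 per bond to H or an electropositive element, and 0 per bond to carbon.
C3 has one bond to C (0), one bond to C (0), a double bond to O (2×+1 = +2).
Oxidation state = 0 + 0 + 2 = +2.

+2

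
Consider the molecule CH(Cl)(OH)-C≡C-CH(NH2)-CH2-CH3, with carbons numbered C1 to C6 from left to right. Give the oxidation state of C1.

Count +1 for every bond to an atom more electronegative than carbon and −1 for every bond to one less electronegative; C–C bonds are 0.
C1 has one bond to C (0), one bond to Cl (+1), one bond to H (-1), one bond to O (+1).
Oxidation state = 0 + 1 − 1 + 1 = +1.

+1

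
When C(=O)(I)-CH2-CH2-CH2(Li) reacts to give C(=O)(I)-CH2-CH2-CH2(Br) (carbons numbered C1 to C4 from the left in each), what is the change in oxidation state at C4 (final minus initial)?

Before: C4 has 1 bond to C, 2 bonds to H, 1 bond to Li → oxidation state -3.
After: C4 has 1 bond to C, 2 bonds to H, 1 bond to Br → oxidation state -1.
Δ = -1 − (-3) = +2, so this is an oxidation at C4.

+2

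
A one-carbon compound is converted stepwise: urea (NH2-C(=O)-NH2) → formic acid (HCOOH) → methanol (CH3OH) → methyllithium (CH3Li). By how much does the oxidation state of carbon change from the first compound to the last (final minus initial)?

Carbon oxidation states along the series — urea: +4, formic acid: +2, methanol: -2, methyllithium: -4.
Net change = -4 − (+4) = -8.

-8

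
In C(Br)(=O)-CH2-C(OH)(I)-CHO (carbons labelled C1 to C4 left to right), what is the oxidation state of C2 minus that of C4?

-3

C2: 2C, 2H → 0 − 2 = -2
C4: 1C, 1H, 2O → 0 − 1 + 2 = +1
Difference: -2 − (+1) = -3.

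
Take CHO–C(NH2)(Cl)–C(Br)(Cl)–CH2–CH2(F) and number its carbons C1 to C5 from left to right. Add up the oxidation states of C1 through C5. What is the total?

Tallying each carbon's bonds:
C1: 1C, 1H, 2O → 0 − 1 + 2 = +1
C2: 2C, 1N, 1Cl → 0 + 1 + 1 = +2
C3: 2C, 1Cl, 1Br → 0 + 1 + 1 = +2
C4: 2C, 2H → 0 − 2 = -2
C5: 1C, 2H, 1F → 0 − 2 + 1 = -1
Sum = +1 + 2 + 2 − 2 − 1 = +2.

+2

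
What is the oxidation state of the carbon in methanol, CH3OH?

-2

The carbon has one bond to H (-1), one bond to H (-1), one bond to H (-1), one bond to O (+1).
Oxidation state = -1 − 1 − 1 + 1 = -2.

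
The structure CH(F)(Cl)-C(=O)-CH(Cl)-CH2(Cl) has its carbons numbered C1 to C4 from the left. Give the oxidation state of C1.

C1 has one bond to C (0), one bond to F (+1), one bond to H (-1), one bond to Cl (+1).
Oxidation state = 0 + 1 − 1 + 1 = +1.

+1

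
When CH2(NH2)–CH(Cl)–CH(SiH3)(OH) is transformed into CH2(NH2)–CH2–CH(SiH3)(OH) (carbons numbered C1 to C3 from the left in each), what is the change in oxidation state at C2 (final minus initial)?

-2

Before: C2 has 2 bonds to C, 1 bond to H, 1 bond to Cl → oxidation state 0.
After: C2 has 2 bonds to C, 2 bonds to H → oxidation state -2.
Δ = -2 − (0) = -2, so this is a reduction at C2.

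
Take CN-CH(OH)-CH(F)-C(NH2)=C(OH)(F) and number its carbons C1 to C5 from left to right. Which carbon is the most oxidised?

Tallying each carbon's bonds:
C1: 1C, 3N → 0 + 3 = +3
C2: 2C, 1H, 1O → 0 − 1 + 1 = 0
C3: 2C, 1H, 1F → 0 − 1 + 1 = 0
C4: 3C, 1N → 0 + 1 = +1
C5: 2C, 1O, 1F → 0 + 1 + 1 = +2
The most oxidised carbon is C1 at +3.

C1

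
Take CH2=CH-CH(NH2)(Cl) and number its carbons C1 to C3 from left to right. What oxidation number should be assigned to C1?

C1 has a double bond to C (2×0 = 0), one bond to H (-1), one bond to H (-1).
Oxidation state = 0 − 1 − 1 = -2.

-2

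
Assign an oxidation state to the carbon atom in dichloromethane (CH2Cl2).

The carbon has one bond to H (-1), one bond to H (-1), one bond to Cl (+1), one bond to Cl (+1).
Oxidation state = -1 − 1 + 1 + 1 = 0.

0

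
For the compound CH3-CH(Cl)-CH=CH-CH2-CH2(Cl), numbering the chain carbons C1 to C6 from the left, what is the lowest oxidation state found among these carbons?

-3

Tallying each carbon's bonds:
C1: 1C, 3H → 0 − 3 = -3
C2: 2C, 1H, 1Cl → 0 − 1 + 1 = 0
C3: 3C, 1H → 0 − 1 = -1
C4: 3C, 1H → 0 − 1 = -1
C5: 2C, 2H → 0 − 2 = -2
C6: 1C, 2H, 1Cl → 0 − 2 + 1 = -1
The lowest value is -3.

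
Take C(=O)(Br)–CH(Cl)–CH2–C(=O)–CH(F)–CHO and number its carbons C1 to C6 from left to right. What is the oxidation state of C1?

Count +1 for every bond to an atom more electronegative than carbon and −1 for every bond to one less electronegative; C–C bonds are 0.
C1 has one bond to C (0), a double bond to O (2×+1 = +2), one bond to Br (+1).
Oxidation state = 0 + 2 + 1 = +3.

+3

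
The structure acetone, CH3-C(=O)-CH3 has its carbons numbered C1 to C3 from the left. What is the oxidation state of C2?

+2

Count +1 for every bond to an atom more electronegative than carbon and −1 for every bond to one less electronegative; C–C bonds are 0.
C2 has a double bond to O (2×+1 = +2), one bond to C (0), one bond to C (0).
Oxidation state = +2 + 0 + 0 = +2.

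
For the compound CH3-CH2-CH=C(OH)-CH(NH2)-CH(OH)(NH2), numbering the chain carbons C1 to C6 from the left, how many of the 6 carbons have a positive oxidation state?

2

Tallying each carbon's bonds:
C1: 1C, 3H → 0 − 3 = -3
C2: 2C, 2H → 0 − 2 = -2
C3: 3C, 1H → 0 − 1 = -1
C4: 3C, 1O → 0 + 1 = +1
C5: 2C, 1H, 1N → 0 − 1 + 1 = 0
C6: 1C, 1H, 1O, 1N → 0 − 1 + 1 + 1 = +1
2 carbons (C4, C6) meet the condition.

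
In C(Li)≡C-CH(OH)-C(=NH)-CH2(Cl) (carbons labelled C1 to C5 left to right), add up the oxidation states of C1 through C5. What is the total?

0

Tallying each carbon's bonds:
C1: 3C, 1Li → 0 − 1 = -1
C2: 4C → 0 = 0
C3: 2C, 1H, 1O → 0 − 1 + 1 = 0
C4: 2C, 2N → 0 + 2 = +2
C5: 1C, 2H, 1Cl → 0 − 2 + 1 = -1
Sum = -1 + 0 + 0 + 2 − 1 = 0.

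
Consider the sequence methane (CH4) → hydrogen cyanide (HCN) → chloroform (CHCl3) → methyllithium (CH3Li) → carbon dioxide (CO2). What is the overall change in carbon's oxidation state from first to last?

Carbon oxidation states along the series — methane: -4, hydrogen cyanide: +2, chloroform: +2, methyllithium: -4, carbon dioxide: +4.
Net change = +4 − (-4) = +8.

+8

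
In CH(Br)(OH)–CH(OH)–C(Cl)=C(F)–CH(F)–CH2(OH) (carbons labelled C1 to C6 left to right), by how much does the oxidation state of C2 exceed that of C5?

C2: 2C, 1H, 1O → 0 − 1 + 1 = 0
C5: 2C, 1H, 1F → 0 − 1 + 1 = 0
Difference: 0 − (0) = 0.

0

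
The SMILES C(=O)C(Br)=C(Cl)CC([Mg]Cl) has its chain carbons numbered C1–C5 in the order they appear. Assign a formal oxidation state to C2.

+1

Count +1 for every bond to an atom more electronegative than carbon and −1 for every bond to one less electronegative; C–C bonds are 0.
C2 has one bond to C (0), a double bond to C (2×0 = 0), one bond to Br (+1).
Oxidation state = 0 + 0 + 1 = +1.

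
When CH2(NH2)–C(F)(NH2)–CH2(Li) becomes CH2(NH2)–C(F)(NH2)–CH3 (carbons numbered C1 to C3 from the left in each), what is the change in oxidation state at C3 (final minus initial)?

Before: C3 has 1 bond to C, 2 bonds to H, 1 bond to Li → oxidation state -3.
After: C3 has 1 bond to C, 3 bonds to H → oxidation state -3.
Δ = -3 − (-3) = 0, so no net redox change at C3.

0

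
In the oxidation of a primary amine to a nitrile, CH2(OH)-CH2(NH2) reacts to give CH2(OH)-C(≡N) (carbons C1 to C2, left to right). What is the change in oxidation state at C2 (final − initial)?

Before: C2 has 1 bond to C, 2 bonds to H, 1 bond to N → oxidation state -1.
After: C2 has 1 bond to C, 3 bonds to N → oxidation state +3.
Δ = +3 − (-1) = +4, so this is an oxidation at C2.

+4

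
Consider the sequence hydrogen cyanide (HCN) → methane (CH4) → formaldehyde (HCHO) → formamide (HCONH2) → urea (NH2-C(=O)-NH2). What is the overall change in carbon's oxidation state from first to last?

+2

Carbon oxidation states along the series — hydrogen cyanide: +2, methane: -4, formaldehyde: 0, formamide: +2, urea: +4.
Net change = +4 − (+2) = +2.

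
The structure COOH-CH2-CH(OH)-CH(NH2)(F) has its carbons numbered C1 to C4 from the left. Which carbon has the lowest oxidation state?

Tallying each carbon's bonds:
C1: 1C, 3O → 0 + 3 = +3
C2: 2C, 2H → 0 − 2 = -2
C3: 2C, 1H, 1O → 0 − 1 + 1 = 0
C4: 1C, 1H, 1N, 1F → 0 − 1 + 1 + 1 = +1
The most reduced carbon is C2 at -2.

C2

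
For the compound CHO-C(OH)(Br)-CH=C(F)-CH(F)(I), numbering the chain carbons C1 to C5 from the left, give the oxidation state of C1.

C1 has one bond to C (0), a double bond to O (2×+1 = +2), one bond to H (-1).
Oxidation state = 0 + 2 − 1 = +1.

+1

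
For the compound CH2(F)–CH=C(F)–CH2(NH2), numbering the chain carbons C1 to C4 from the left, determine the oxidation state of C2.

-1

C2 has one bond to C (0), a double bond to C (2×0 = 0), one bond to H (-1).
Oxidation state = 0 + 0 − 1 = -1.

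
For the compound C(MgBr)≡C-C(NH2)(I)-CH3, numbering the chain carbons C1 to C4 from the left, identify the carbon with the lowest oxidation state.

C4

Bonds to more-electronegative neighbours contribute +1 each, bonds to H or metals contribute −1 each, and C–C bonds contribute 0. Tallying each carbon:
C1: 3C, 1Mg → 0 − 1 = -1
C2: 4C → 0 = 0
C3: 2C, 1N, 1I → 0 + 1 + 1 = +2
C4: 1C, 3H → 0 − 3 = -3
The most reduced carbon is C4 at -3.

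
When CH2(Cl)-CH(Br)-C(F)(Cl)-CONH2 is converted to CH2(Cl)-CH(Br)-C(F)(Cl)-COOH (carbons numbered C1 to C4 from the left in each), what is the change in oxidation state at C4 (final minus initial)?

Before: C4 has 1 bond to C, 2 bonds to O, 1 bond to N → oxidation state +3.
After: C4 has 1 bond to C, 3 bonds to O → oxidation state +3.
Δ = +3 − (+3) = 0, so no net redox change at C4.

0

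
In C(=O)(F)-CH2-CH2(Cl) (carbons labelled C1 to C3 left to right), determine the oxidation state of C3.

C3 has one bond to C (0), one bond to Cl (+1), one bond to H (-1), one bond to H (-1).
Oxidation state = 0 + 1 − 1 − 1 = -1.

-1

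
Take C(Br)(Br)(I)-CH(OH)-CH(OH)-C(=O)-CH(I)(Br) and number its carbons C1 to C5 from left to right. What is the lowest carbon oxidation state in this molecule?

0

Tallying each carbon's bonds:
C1: 1C, 2Br, 1I → 0 + 2 + 1 = +3
C2: 2C, 1H, 1O → 0 − 1 + 1 = 0
C3: 2C, 1H, 1O → 0 − 1 + 1 = 0
C4: 2C, 2O → 0 + 2 = +2
C5: 1C, 1H, 1Br, 1I → 0 − 1 + 1 + 1 = +1
The lowest value is 0.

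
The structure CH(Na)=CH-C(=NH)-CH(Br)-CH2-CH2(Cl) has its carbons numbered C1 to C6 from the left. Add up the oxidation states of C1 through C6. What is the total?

-4

Tallying each carbon's bonds:
C1: 2C, 1H, 1Na → 0 − 1 − 1 = -2
C2: 3C, 1H → 0 − 1 = -1
C3: 2C, 2N → 0 + 2 = +2
C4: 2C, 1H, 1Br → 0 − 1 + 1 = 0
C5: 2C, 2H → 0 − 2 = -2
C6: 1C, 2H, 1Cl → 0 − 2 + 1 = -1
Sum = -2 − 1 + 2 + 0 − 2 − 1 = -4.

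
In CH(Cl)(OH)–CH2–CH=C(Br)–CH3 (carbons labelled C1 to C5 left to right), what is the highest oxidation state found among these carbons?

+1

Tallying each carbon's bonds:
C1: 1C, 1H, 1O, 1Cl → 0 − 1 + 1 + 1 = +1
C2: 2C, 2H → 0 − 2 = -2
C3: 3C, 1H → 0 − 1 = -1
C4: 3C, 1Br → 0 + 1 = +1
C5: 1C, 3H → 0 − 3 = -3
The highest value is +1.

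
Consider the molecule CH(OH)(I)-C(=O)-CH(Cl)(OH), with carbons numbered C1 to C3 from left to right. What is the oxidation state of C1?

+1

Each bond to a more electronegative atom (O, N, halogen) counts +1, each bond to a less electronegative atom (H, metal, B, Si) counts −1, and each C–C bond counts 0.
C1 has one bond to C (0), one bond to O (+1), one bond to H (-1), one bond to I (+1).
Oxidation state = 0 + 1 − 1 + 1 = +1.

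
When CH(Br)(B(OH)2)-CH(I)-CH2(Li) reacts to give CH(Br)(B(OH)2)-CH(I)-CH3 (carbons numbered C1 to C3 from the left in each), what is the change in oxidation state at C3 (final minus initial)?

Before: C3 has 1 bond to C, 2 bonds to H, 1 bond to Li → oxidation state -3.
After: C3 has 1 bond to C, 3 bonds to H → oxidation state -3.
Δ = -3 − (-3) = 0, so no net redox change at C3.

0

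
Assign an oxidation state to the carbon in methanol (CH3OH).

-2

The carbon has one bond to H (-1), one bond to H (-1), one bond to H (-1), one bond to O (+1).
Oxidation state = -1 − 1 − 1 + 1 = -2.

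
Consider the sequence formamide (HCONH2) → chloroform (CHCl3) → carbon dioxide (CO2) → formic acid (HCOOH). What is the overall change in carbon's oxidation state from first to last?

Carbon oxidation states along the series — formamide: +2, chloroform: +2, carbon dioxide: +4, formic acid: +2.
Net change = +2 − (+2) = 0.

0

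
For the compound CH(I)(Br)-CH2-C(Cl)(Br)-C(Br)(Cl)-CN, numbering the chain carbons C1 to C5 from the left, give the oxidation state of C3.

Each bond to a more electronegative atom (O, N, halogen) counts +1, each bond to a less electronegative atom (H, metal, B, Si) counts −1, and each C–C bond counts 0.
C3 has one bond to C (0), one bond to C (0), one bond to Cl (+1), one bond to Br (+1).
Oxidation state = 0 + 0 + 1 + 1 = +2.

+2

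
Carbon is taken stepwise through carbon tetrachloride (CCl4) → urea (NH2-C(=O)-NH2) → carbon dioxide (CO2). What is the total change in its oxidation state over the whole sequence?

Carbon oxidation states along the series — carbon tetrachloride: +4, urea: +4, carbon dioxide: +4.
Net change = +4 − (+4) = 0.

0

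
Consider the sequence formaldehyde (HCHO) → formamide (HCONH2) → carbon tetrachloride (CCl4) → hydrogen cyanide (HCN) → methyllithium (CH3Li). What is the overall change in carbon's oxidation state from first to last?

-4

Carbon oxidation states along the series — formaldehyde: 0, formamide: +2, carbon tetrachloride: +4, hydrogen cyanide: +2, methyllithium: -4.
Net change = -4 − (0) = -4.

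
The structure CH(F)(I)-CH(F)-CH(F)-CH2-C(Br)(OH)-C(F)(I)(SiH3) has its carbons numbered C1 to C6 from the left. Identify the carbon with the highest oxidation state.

Tallying each carbon's bonds:
C1: 1C, 1H, 1F, 1I → 0 − 1 + 1 + 1 = +1
C2: 2C, 1H, 1F → 0 − 1 + 1 = 0
C3: 2C, 1H, 1F → 0 − 1 + 1 = 0
C4: 2C, 2H → 0 − 2 = -2
C5: 2C, 1O, 1Br → 0 + 1 + 1 = +2
C6: 1C, 1F, 1I, 1Si → 0 + 1 + 1 − 1 = +1
The most oxidised carbon is C5 at +2.

C5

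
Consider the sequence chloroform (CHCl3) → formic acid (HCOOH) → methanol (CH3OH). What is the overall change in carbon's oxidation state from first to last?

Carbon oxidation states along the series — chloroform: +2, formic acid: +2, methanol: -2.
Net change = -2 − (+2) = -4.

-4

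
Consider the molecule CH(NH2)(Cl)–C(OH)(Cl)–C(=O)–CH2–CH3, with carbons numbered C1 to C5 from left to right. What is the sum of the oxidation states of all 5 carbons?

0

Bonds to more-electronegative neighbours contribute +1 each, bonds to H or metals contribute −1 each, and C–C bonds contribute 0. Tallying each carbon:
C1: 1C, 1H, 1N, 1Cl → 0 − 1 + 1 + 1 = +1
C2: 2C, 1O, 1Cl → 0 + 1 + 1 = +2
C3: 2C, 2O → 0 + 2 = +2
C4: 2C, 2H → 0 − 2 = -2
C5: 1C, 3H → 0 − 3 = -3
Sum = +1 + 2 + 2 − 2 − 3 = 0.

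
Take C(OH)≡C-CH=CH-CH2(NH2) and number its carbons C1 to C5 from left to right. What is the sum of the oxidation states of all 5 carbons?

-2

Tallying each carbon's bonds:
C1: 3C, 1O → 0 + 1 = +1
C2: 4C → 0 = 0
C3: 3C, 1H → 0 − 1 = -1
C4: 3C, 1H → 0 − 1 = -1
C5: 1C, 2H, 1N → 0 − 2 + 1 = -1
Sum = +1 + 0 − 1 − 1 − 1 = -2.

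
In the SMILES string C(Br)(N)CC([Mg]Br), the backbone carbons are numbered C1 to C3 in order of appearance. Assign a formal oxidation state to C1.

+1

C1 has one bond to C (0), one bond to Br (+1), one bond to N (+1), one bond to H (-1).
Oxidation state = 0 + 1 + 1 − 1 = +1.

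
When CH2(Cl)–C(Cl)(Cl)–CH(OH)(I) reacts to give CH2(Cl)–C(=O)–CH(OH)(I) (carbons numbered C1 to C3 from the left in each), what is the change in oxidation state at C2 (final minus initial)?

Before: C2 has 2 bonds to C, 2 bonds to Cl → oxidation state +2.
After: C2 has 2 bonds to C, 2 bonds to O → oxidation state +2.
Δ = +2 − (+2) = 0, so no net redox change at C2.

0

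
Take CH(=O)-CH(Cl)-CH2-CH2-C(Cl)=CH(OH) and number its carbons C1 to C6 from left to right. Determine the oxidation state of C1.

+1

Bonds to more-electronegative neighbours contribute +1 each, bonds to H or metals contribute −1 each, and C–C bonds contribute 0.
C1 has one bond to C (0), one bond to H (-1), a double bond to O (2×+1 = +2).
Oxidation state = 0 − 1 + 2 = +1.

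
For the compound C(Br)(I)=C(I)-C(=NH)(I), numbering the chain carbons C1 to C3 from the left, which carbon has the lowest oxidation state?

Bonds to more-electronegative neighbours contribute +1 each, bonds to H or metals contribute −1 each, and C–C bonds contribute 0. Tallying each carbon:
C1: 2C, 1Br, 1I → 0 + 1 + 1 = +2
C2: 3C, 1I → 0 + 1 = +1
C3: 1C, 2N, 1I → 0 + 2 + 1 = +3
The most reduced carbon is C2 at +1.

C2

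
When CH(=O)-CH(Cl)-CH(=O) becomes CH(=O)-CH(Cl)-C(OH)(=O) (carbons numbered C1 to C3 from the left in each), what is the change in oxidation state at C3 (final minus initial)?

Before: C3 has 1 bond to C, 1 bond to H, 2 bonds to O → oxidation state +1.
After: C3 has 1 bond to C, 3 bonds to O → oxidation state +3.
Δ = +3 − (+1) = +2, so this is an oxidation at C3.

+2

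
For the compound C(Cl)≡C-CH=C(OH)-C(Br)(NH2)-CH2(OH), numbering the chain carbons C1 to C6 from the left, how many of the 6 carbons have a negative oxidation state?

2

Assign +1 per bond to O/N/halogen, −1 per bond to H or an electropositive element, and 0 per bond to carbon. Tallying each carbon:
C1: 3C, 1Cl → 0 + 1 = +1
C2: 4C → 0 = 0
C3: 3C, 1H → 0 − 1 = -1
C4: 3C, 1O → 0 + 1 = +1
C5: 2C, 1N, 1Br → 0 + 1 + 1 = +2
C6: 1C, 2H, 1O → 0 − 2 + 1 = -1
2 carbons (C3, C6) meet the condition.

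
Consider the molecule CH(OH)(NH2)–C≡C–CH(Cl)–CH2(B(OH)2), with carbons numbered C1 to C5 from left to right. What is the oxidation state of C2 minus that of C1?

-1

C2: 4C → 0 = 0
C1: 1C, 1H, 1O, 1N → 0 − 1 + 1 + 1 = +1
Difference: 0 − (+1) = -1.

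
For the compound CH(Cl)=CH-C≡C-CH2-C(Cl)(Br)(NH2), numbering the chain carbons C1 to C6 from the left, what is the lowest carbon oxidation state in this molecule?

-2

Tallying each carbon's bonds:
C1: 2C, 1H, 1Cl → 0 − 1 + 1 = 0
C2: 3C, 1H → 0 − 1 = -1
C3: 4C → 0 = 0
C4: 4C → 0 = 0
C5: 2C, 2H → 0 − 2 = -2
C6: 1C, 1N, 1Cl, 1Br → 0 + 1 + 1 + 1 = +3
The lowest value is -2.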